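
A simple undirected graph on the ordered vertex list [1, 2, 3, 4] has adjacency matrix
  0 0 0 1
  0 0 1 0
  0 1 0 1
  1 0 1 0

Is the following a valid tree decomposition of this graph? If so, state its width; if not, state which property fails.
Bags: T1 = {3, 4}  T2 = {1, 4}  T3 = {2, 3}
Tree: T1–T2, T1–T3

Yes; width 1.

Vertex coverage: the bags together contain {1, 2, 3, 4}, the full vertex set. Edge coverage: each edge of G has both endpoints in at least one bag. Running intersection: for every vertex, the bags containing it form a connected subtree. All three properties hold, so this is a valid tree decomposition of width max|bag| − 1 = 1, and hence tw(G) ≤ 1.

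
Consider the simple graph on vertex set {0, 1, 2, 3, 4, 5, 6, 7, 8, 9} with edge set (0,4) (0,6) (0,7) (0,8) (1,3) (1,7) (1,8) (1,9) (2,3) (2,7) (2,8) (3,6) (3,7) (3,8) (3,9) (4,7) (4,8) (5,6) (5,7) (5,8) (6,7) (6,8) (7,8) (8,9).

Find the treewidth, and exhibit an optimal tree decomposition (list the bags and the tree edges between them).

Treewidth 3.
Bags: B1 = {1, 3, 7, 8}  B2 = {1, 3, 8, 9}  B3 = {3, 6, 7, 8}  B4 = {5, 6, 7, 8}  B5 = {0, 6, 7, 8}  B6 = {2, 3, 7, 8}  B7 = {0, 4, 7, 8}
Tree: B1–B2, B1–B3, B3–B4, B4–B5, B1–B6, B5–B7

Every bag has size at most 4, so the width is 4 − 1 = 3 and tw(G) ≤ 3. On the other hand G contains the 4-clique {1, 3, 8, 9}. A clique must lie in a single bag of any decomposition, so no decomposition can have width below 3. The upper and lower bounds meet at 3, so that is the treewidth.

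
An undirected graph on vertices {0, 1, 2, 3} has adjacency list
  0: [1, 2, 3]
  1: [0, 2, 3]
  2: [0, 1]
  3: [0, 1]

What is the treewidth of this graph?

A width-2 tree decomposition is:
Bags: B1 = {0, 1, 2}  B2 = {0, 1, 3}
Tree: B1–B2
The largest bag has 3 vertices, giving width 2; this decomposition certifies tw(G) ≤ 2. Conversely, {0, 1, 2} is a clique of size 3, and the vertices of any clique must share a bag in every tree decomposition; so some bag has ≥ 3 vertices and tw(G) ≥ 2. Hence tw(G) = 2 exactly.

2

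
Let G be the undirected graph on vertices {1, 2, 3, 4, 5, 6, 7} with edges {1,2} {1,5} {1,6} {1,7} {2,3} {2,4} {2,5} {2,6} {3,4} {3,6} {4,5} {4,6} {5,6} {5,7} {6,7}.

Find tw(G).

3

A width-3 tree decomposition is:
Bags: B1 = {1, 5, 6, 7}  B2 = {1, 2, 5, 6}  B3 = {2, 4, 5, 6}  B4 = {2, 3, 4, 6}
Tree: B1–B2, B2–B3, B3–B4
Every bag has size at most 4, so the width is 4 − 1 = 3 and tw(G) ≤ 3. Conversely, {1, 2, 5, 6} is a clique of size 4, and the vertices of any clique must share a bag in every tree decomposition; so some bag has ≥ 4 vertices and tw(G) ≥ 3. The upper and lower bounds meet at 3, so that is the treewidth.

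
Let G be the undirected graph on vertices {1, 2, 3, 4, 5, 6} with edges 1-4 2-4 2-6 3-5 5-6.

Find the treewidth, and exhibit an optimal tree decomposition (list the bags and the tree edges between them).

Treewidth 1.
One optimal decomposition is:
Bags: B1 = {3, 5}  B2 = {5, 6}  B3 = {2, 6}  B4 = {2, 4}  B5 = {1, 4}
Tree: B1–B2, B2–B3, B3–B4, B4–B5

The largest bag has 2 vertices, giving width 1; this decomposition certifies tw(G) ≤ 1. Since G has at least one edge (e.g. 3–5), it is not an edgeless graph, so tw(G) ≥ 1. Hence tw(G) = 1 exactly.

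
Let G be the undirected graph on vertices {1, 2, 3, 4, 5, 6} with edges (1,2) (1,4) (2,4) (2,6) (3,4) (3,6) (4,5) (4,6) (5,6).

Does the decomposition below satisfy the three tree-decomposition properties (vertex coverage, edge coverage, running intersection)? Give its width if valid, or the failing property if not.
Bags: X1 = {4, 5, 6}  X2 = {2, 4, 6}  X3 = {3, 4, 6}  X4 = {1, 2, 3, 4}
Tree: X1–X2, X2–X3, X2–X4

No — bags containing vertex 3 are not connected in the tree.

A tree decomposition must satisfy three properties: every vertex lies in some bag; for every edge, both endpoints lie together in some bag; and for every vertex, the bags containing it form a connected subtree. Here bags containing vertex 3 are not connected in the tree, so the decomposition is invalid.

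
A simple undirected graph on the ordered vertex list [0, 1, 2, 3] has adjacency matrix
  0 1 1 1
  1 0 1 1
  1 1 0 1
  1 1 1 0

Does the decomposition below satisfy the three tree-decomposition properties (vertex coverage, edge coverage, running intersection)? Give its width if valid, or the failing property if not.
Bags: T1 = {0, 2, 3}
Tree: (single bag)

No — vertex 1 appears in no bag.

A tree decomposition must satisfy three properties: every vertex lies in some bag; for every edge, both endpoints lie together in some bag; and for every vertex, the bags containing it form a connected subtree. Here vertex 1 appears in no bag, so the decomposition is invalid.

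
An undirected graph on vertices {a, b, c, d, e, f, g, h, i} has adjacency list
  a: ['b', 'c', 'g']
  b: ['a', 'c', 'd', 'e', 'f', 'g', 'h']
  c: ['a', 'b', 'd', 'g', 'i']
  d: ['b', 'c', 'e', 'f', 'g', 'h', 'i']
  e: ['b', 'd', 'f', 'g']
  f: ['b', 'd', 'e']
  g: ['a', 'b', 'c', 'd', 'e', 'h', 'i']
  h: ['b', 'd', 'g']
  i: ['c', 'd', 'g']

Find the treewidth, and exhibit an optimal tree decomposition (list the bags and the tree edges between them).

Treewidth 3.
Bags: B1 = {b, c, d, g}  B2 = {c, d, g, i}  B3 = {b, d, e, g}  B4 = {a, b, c, g}  B5 = {b, d, e, f}  B6 = {b, d, g, h}
Tree: B1–B2, B1–B3, B1–B4, B3–B5, B3–B6

Each bag holds 4 vertices, so the decomposition has width 3, which upper-bounds the treewidth. On the other hand G contains the 4-clique {b, d, e, g}. A clique must lie in a single bag of any decomposition, so no decomposition can have width below 3. Therefore the treewidth is 3.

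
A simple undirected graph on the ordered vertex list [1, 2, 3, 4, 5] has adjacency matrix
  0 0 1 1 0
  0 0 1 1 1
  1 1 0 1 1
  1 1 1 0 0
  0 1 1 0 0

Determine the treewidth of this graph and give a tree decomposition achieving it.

Each bag holds 3 vertices, so the decomposition has width 2, which upper-bounds the treewidth. Conversely, {1, 3, 4} is a clique of size 3, and the vertices of any clique must share a bag in every tree decomposition; so some bag has ≥ 3 vertices and tw(G) ≥ 2. The upper and lower bounds meet at 2, so that is the treewidth.

Treewidth 2.
One such decomposition:
Bags: B1 = {2, 3, 4}  B2 = {2, 3, 5}  B3 = {1, 3, 4}
Tree: B1–B2, B1–B3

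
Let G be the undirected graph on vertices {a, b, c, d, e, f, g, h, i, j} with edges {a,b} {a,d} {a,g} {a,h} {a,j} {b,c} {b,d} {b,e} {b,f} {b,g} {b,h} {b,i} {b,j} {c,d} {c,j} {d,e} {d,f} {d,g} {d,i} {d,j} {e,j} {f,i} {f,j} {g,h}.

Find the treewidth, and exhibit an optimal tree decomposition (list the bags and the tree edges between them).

Each bag holds 4 vertices, so the decomposition has width 3, which upper-bounds the treewidth. On the other hand G contains the 4-clique {a, b, d, g}. A clique must lie in a single bag of any decomposition, so no decomposition can have width below 3. Combining the bounds, tw(G) = 3.

Treewidth 3.
Bags: B1 = {a, b, d, j}  B2 = {b, d, f, j}  B3 = {a, b, d, g}  B4 = {b, d, f, i}  B5 = {b, c, d, j}  B6 = {a, b, g, h}  B7 = {b, d, e, j}
Tree: B1–B2, B1–B3, B2–B4, B1–B5, B3–B6, B1–B7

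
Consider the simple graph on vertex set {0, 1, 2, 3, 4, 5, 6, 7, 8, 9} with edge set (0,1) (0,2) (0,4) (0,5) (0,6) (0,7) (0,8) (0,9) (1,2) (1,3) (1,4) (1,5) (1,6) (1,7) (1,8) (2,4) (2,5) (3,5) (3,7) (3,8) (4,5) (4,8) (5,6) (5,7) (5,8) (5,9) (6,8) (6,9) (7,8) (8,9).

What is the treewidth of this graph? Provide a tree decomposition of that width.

Treewidth 4.
One such decomposition:
Bags: B1 = {1, 3, 5, 7, 8}  B2 = {0, 1, 5, 7, 8}  B3 = {0, 1, 5, 6, 8}  B4 = {0, 1, 4, 5, 8}  B5 = {0, 1, 2, 4, 5}  B6 = {0, 5, 6, 8, 9}
Tree: B1–B2, B2–B3, B3–B4, B4–B5, B3–B6

The largest bag has 5 vertices, giving width 4; this decomposition certifies tw(G) ≤ 4. Conversely, {0, 1, 4, 5, 8} is a clique of size 5, and the vertices of any clique must share a bag in every tree decomposition; so some bag has ≥ 5 vertices and tw(G) ≥ 4. Combining the bounds, tw(G) = 4.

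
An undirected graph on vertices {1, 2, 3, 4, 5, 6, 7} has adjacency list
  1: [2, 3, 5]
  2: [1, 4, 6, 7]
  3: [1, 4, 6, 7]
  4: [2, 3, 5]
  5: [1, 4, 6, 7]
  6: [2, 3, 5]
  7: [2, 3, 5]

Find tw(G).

3

A width-3 tree decomposition is:
Bags: B1 = {1, 2, 3, 5}  B2 = {2, 3, 5, 7}  B3 = {2, 3, 5, 6}  B4 = {2, 3, 4, 5}
Tree: B1–B2, B2–B3, B3–B4
The largest bag has 4 vertices, giving width 3; this decomposition certifies tw(G) ≤ 3. For the lower bound: the 4 vertex sets {1,5}, {3,7}, {2}, {6} are disjoint, each induces a connected subgraph, and every pair is joined by at least one edge of G. Contracting each set to a single vertex therefore yields K_{4} as a minor, and since treewidth is minor-monotone, tw(G) ≥ tw(K_{4}) = 3. The upper and lower bounds meet at 3, so that is the treewidth.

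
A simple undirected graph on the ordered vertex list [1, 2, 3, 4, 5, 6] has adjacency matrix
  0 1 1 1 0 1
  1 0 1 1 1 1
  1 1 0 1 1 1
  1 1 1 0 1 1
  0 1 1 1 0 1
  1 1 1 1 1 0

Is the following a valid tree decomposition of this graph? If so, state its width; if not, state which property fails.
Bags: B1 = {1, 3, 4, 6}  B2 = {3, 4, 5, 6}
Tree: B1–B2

No — vertex 2 appears in no bag.

A tree decomposition must satisfy three properties: every vertex lies in some bag; for every edge, both endpoints lie together in some bag; and for every vertex, the bags containing it form a connected subtree. Here vertex 2 appears in no bag, so the decomposition is invalid.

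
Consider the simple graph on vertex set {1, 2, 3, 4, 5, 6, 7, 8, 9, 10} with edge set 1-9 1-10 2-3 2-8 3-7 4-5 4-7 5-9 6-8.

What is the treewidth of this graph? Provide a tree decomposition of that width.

Each bag holds 2 vertices, so the decomposition has width 1, which upper-bounds the treewidth. G has an edge, so its treewidth is at least 1. Therefore the treewidth is 1.

Treewidth 1.
One such decomposition:
Bags: B1 = {6, 8}  B2 = {2, 8}  B3 = {2, 3}  B4 = {3, 7}  B5 = {4, 7}  B6 = {4, 5}  B7 = {5, 9}  B8 = {1, 9}  B9 = {1, 10}
Tree: B1–B2, B2–B3, B3–B4, B4–B5, B5–B6, B6–B7, B7–B8, B8–B9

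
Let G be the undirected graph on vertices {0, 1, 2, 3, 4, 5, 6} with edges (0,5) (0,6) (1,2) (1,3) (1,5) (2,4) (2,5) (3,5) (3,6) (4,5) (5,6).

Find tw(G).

2

A width-2 tree decomposition is:
Bags: B1 = {3, 5, 6}  B2 = {0, 5, 6}  B3 = {1, 3, 5}  B4 = {1, 2, 5}  B5 = {2, 4, 5}
Tree: B1–B2, B1–B3, B3–B4, B4–B5
The largest bag has 3 vertices, giving width 2; this decomposition certifies tw(G) ≤ 2. On the other hand G contains the 3-clique {0, 5, 6}. A clique must lie in a single bag of any decomposition, so no decomposition can have width below 2. Therefore the treewidth is 2.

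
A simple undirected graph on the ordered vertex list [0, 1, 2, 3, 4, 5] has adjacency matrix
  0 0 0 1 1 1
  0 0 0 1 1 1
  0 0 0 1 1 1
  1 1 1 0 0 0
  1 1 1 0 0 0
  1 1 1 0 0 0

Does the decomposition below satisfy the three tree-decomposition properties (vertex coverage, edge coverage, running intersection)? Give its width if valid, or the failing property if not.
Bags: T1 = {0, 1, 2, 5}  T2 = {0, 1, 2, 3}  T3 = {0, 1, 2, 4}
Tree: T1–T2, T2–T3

Vertex coverage: the bags together contain {0, 1, 2, 3, 4, 5}, the full vertex set. Edge coverage: each edge of G has both endpoints in at least one bag. Running intersection: for every vertex, the bags containing it form a connected subtree. All three properties hold, so this is a valid tree decomposition of width max|bag| − 1 = 3, and hence tw(G) ≤ 3.

Yes; width 3.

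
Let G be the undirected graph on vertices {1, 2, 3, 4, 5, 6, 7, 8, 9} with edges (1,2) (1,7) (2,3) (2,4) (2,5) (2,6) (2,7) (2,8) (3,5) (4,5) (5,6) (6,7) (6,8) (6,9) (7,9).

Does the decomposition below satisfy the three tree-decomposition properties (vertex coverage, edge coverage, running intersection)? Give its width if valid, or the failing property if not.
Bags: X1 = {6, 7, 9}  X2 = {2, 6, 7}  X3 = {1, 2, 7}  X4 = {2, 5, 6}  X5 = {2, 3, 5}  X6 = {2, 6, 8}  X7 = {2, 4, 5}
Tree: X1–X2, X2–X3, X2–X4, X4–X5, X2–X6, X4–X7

Vertex coverage: the bags together contain {1, 2, 3, 4, 5, 6, 7, 8, 9}, the full vertex set. Edge coverage: each edge of G has both endpoints in at least one bag. Running intersection: for every vertex, the bags containing it form a connected subtree. All three properties hold, so this is a valid tree decomposition of width max|bag| − 1 = 2, and hence tw(G) ≤ 2.

Yes; width 2.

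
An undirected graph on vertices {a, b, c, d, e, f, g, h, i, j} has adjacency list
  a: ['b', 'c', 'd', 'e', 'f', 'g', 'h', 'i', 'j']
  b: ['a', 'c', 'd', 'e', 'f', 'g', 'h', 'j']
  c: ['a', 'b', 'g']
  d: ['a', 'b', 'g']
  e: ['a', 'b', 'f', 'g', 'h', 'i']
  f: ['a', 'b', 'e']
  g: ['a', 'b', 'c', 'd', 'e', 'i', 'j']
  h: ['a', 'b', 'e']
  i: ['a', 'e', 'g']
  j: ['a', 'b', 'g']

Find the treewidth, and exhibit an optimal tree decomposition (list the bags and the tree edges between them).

Each bag holds 4 vertices, so the decomposition has width 3, which upper-bounds the treewidth. On the other hand G contains the 4-clique {a, b, d, g}. A clique must lie in a single bag of any decomposition, so no decomposition can have width below 3. Therefore the treewidth is 3.

Treewidth 3.
One optimal decomposition is:
Bags: B1 = {a, b, d, g}  B2 = {a, b, e, g}  B3 = {a, b, g, j}  B4 = {a, b, e, h}  B5 = {a, b, e, f}  B6 = {a, e, g, i}  B7 = {a, b, c, g}
Tree: B1–B2, B1–B3, B2–B4, B2–B5, B2–B6, B2–B7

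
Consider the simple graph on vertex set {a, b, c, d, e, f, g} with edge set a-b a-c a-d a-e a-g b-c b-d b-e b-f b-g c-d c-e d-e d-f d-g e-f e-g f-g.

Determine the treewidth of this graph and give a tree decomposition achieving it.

The largest bag has 5 vertices, giving width 4; this decomposition certifies tw(G) ≤ 4. On the other hand G contains the 5-clique {b, d, e, f, g}. A clique must lie in a single bag of any decomposition, so no decomposition can have width below 4. The upper and lower bounds meet at 4, so that is the treewidth.

Treewidth 4.
Bags: B1 = {b, d, e, f, g}  B2 = {a, b, d, e, g}  B3 = {a, b, c, d, e}
Tree: B1–B2, B2–B3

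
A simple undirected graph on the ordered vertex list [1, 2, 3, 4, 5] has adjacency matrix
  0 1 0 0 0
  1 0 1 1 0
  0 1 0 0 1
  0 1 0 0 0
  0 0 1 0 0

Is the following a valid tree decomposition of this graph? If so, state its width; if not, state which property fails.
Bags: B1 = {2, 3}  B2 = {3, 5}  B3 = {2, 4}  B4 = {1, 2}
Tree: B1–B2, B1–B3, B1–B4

Vertex coverage: the bags together contain {1, 2, 3, 4, 5}, the full vertex set. Edge coverage: each edge of G has both endpoints in at least one bag. Running intersection: for every vertex, the bags containing it form a connected subtree. All three properties hold, so this is a valid tree decomposition of width max|bag| − 1 = 1, and hence tw(G) ≤ 1.

Yes; width 1.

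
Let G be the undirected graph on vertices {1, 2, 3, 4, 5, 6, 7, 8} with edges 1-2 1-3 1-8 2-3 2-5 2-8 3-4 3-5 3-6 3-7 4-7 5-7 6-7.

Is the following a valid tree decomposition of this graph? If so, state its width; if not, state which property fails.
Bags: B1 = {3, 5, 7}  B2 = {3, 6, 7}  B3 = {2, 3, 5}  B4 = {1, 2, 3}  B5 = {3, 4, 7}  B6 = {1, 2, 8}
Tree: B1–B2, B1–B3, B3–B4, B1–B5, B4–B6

Yes; width 2.

Checking the three conditions: (i) the bags cover all of {1, 2, 3, 4, 5, 6, 7, 8}; (ii) for each edge, some bag contains both endpoints; (iii) the bags containing any fixed vertex form a subtree. All hold, so the decomposition is valid with width 3 − 1 = 2.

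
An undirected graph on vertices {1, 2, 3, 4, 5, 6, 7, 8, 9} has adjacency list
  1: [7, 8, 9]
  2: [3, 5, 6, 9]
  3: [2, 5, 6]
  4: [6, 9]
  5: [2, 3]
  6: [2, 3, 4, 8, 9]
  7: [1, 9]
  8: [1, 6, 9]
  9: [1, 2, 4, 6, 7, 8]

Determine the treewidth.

A width-2 tree decomposition is:
Bags: B1 = {1, 8, 9}  B2 = {6, 8, 9}  B3 = {2, 6, 9}  B4 = {2, 3, 6}  B5 = {1, 7, 9}  B6 = {2, 3, 5}  B7 = {4, 6, 9}
Tree: B1–B2, B2–B3, B3–B4, B1–B5, B4–B6, B3–B7
The largest bag has 3 vertices, giving width 2; this decomposition certifies tw(G) ≤ 2. On the other hand G contains the 3-clique {1, 8, 9}. A clique must lie in a single bag of any decomposition, so no decomposition can have width below 2. Therefore the treewidth is 2.

2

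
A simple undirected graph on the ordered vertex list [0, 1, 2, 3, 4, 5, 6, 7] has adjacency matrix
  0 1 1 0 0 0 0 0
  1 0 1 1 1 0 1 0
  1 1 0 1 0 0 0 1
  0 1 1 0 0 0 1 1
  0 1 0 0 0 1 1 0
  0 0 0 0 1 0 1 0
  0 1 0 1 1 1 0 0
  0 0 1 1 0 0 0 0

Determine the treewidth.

2

A width-2 tree decomposition is:
Bags: B1 = {1, 2, 3}  B2 = {0, 1, 2}  B3 = {1, 3, 6}  B4 = {2, 3, 7}  B5 = {1, 4, 6}  B6 = {4, 5, 6}
Tree: B1–B2, B1–B3, B1–B4, B3–B5, B5–B6
The largest bag has 3 vertices, giving width 2; this decomposition certifies tw(G) ≤ 2. Conversely, {0, 1, 2} is a clique of size 3, and the vertices of any clique must share a bag in every tree decomposition; so some bag has ≥ 3 vertices and tw(G) ≥ 2. The upper and lower bounds meet at 2, so that is the treewidth.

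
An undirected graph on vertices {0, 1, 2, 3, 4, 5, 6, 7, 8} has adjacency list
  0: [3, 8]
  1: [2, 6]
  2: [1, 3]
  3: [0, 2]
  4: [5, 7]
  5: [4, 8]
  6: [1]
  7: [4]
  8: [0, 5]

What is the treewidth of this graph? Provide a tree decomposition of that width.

Treewidth 1.
One optimal decomposition is:
Bags: B1 = {4, 7}  B2 = {4, 5}  B3 = {5, 8}  B4 = {0, 8}  B5 = {0, 3}  B6 = {2, 3}  B7 = {1, 2}  B8 = {1, 6}
Tree: B1–B2, B2–B3, B3–B4, B4–B5, B5–B6, B6–B7, B7–B8

Each bag holds 2 vertices, so the decomposition has width 1, which upper-bounds the treewidth. Since G has at least one edge (e.g. 7–4), it is not an edgeless graph, so tw(G) ≥ 1. Therefore the treewidth is 1.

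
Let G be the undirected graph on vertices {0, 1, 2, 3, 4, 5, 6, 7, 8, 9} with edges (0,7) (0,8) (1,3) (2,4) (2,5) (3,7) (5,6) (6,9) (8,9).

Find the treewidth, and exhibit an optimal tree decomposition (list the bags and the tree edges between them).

Every bag has size at most 2, so the width is 2 − 1 = 1 and tw(G) ≤ 1. G has an edge, so its treewidth is at least 1. Hence tw(G) = 1 exactly.

Treewidth 1.
One such decomposition:
Bags: B1 = {1, 3}  B2 = {3, 7}  B3 = {0, 7}  B4 = {0, 8}  B5 = {8, 9}  B6 = {6, 9}  B7 = {5, 6}  B8 = {2, 5}  B9 = {2, 4}
Tree: B1–B2, B2–B3, B3–B4, B4–B5, B5–B6, B6–B7, B7–B8, B8–B9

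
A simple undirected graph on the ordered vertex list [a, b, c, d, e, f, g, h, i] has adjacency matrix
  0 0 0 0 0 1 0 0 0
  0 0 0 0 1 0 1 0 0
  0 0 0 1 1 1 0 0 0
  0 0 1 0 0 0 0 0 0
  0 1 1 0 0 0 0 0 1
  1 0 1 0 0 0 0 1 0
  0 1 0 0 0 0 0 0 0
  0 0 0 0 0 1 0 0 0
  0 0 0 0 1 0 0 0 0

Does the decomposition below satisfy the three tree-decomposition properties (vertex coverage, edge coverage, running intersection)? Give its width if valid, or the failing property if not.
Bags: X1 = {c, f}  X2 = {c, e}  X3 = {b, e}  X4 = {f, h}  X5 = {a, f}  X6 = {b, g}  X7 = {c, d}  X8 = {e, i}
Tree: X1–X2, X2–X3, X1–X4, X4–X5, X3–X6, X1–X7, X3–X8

Yes; width 1.

Checking the three conditions: (i) the bags cover all of {a, b, c, d, e, f, g, h, i}; (ii) for each edge, some bag contains both endpoints; (iii) the bags containing any fixed vertex form a subtree. All hold, so the decomposition is valid with width 2 − 1 = 1.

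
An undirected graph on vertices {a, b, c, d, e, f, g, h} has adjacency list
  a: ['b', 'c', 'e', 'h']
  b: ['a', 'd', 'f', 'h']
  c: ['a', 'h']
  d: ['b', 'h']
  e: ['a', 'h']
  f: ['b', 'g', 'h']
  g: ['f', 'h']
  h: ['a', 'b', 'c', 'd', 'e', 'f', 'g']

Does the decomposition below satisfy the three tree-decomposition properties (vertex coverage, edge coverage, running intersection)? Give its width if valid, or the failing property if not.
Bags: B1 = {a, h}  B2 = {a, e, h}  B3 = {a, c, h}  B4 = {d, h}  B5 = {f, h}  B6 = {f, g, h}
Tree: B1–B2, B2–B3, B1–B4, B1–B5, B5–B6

No — vertex b appears in no bag.

A tree decomposition must satisfy three properties: every vertex lies in some bag; for every edge, both endpoints lie together in some bag; and for every vertex, the bags containing it form a connected subtree. Here vertex b appears in no bag, so the decomposition is invalid.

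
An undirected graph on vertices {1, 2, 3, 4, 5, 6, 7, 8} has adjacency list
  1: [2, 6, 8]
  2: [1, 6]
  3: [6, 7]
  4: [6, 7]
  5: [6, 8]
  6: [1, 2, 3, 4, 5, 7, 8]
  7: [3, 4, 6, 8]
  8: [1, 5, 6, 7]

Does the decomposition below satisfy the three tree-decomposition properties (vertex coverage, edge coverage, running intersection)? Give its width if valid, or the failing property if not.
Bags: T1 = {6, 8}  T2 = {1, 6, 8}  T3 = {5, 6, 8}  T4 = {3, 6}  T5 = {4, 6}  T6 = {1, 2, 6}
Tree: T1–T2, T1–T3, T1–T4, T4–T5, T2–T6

No — vertex 7 appears in no bag.

A tree decomposition must satisfy three properties: every vertex lies in some bag; for every edge, both endpoints lie together in some bag; and for every vertex, the bags containing it form a connected subtree. Here vertex 7 appears in no bag, so the decomposition is invalid.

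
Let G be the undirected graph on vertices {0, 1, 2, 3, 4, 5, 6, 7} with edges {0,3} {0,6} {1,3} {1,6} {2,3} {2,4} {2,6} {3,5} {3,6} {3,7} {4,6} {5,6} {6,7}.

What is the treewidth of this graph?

2

A width-2 tree decomposition is:
Bags: B1 = {3, 6, 7}  B2 = {3, 5, 6}  B3 = {2, 3, 6}  B4 = {0, 3, 6}  B5 = {2, 4, 6}  B6 = {1, 3, 6}
Tree: B1–B2, B2–B3, B2–B4, B3–B5, B4–B6
Each bag holds 3 vertices, so the decomposition has width 2, which upper-bounds the treewidth. For the lower bound, the 3 vertices {0, 3, 6} are pairwise adjacent, and any tree decomposition puts a clique entirely inside one bag — forcing width ≥ 2. Combining the bounds, tw(G) = 2.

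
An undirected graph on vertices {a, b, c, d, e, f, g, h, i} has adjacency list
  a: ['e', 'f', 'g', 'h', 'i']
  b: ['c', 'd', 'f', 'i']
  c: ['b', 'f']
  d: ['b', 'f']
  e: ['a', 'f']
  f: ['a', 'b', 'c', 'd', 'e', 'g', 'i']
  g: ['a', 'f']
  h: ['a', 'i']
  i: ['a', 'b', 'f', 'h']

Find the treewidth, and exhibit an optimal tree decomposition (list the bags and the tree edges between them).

Each bag holds 3 vertices, so the decomposition has width 2, which upper-bounds the treewidth. For the lower bound, the 3 vertices {a, h, i} are pairwise adjacent, and any tree decomposition puts a clique entirely inside one bag — forcing width ≥ 2. Hence tw(G) = 2 exactly.

Treewidth 2.
One optimal decomposition is:
Bags: B1 = {b, f, i}  B2 = {a, f, i}  B3 = {a, f, g}  B4 = {a, e, f}  B5 = {b, c, f}  B6 = {b, d, f}  B7 = {a, h, i}
Tree: B1–B2, B2–B3, B3–B4, B1–B5, B5–B6, B2–B7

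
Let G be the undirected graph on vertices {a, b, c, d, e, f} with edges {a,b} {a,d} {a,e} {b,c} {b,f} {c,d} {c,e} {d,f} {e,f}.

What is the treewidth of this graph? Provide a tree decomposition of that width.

Treewidth 3.
Bags: B1 = {a, b, c, f}  B2 = {a, c, d, f}  B3 = {a, c, e, f}
Tree: B1–B2, B2–B3

Every bag has size at most 4, so the width is 4 − 1 = 3 and tw(G) ≤ 3. For the lower bound: the 4 vertex sets {a,b}, {d,f}, {c}, {e} are disjoint, each induces a connected subgraph, and every pair is joined by at least one edge of G. Contracting each set to a single vertex therefore yields K_{4} as a minor, and since treewidth is minor-monotone, tw(G) ≥ tw(K_{4}) = 3. Therefore the treewidth is 3.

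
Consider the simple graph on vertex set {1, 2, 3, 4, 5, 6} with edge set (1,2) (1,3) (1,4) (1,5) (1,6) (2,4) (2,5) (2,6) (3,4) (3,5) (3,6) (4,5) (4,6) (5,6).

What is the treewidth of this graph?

A width-4 tree decomposition is:
Bags: B1 = {1, 3, 4, 5, 6}  B2 = {1, 2, 4, 5, 6}
Tree: B1–B2
Each bag holds 5 vertices, so the decomposition has width 4, which upper-bounds the treewidth. Conversely, {1, 2, 4, 5, 6} is a clique of size 5, and the vertices of any clique must share a bag in every tree decomposition; so some bag has ≥ 5 vertices and tw(G) ≥ 4. The upper and lower bounds meet at 4, so that is the treewidth.

4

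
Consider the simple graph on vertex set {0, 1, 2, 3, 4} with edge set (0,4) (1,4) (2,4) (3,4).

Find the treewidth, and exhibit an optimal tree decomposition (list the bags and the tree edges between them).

Every bag has size at most 2, so the width is 2 − 1 = 1 and tw(G) ≤ 1. Since G has at least one edge (e.g. 2–4), it is not an edgeless graph, so tw(G) ≥ 1. Hence tw(G) = 1 exactly.

Treewidth 1.
One optimal decomposition is:
Bags: B1 = {2, 4}  B2 = {3, 4}  B3 = {1, 4}  B4 = {0, 4}
Tree: B1–B2, B2–B3, B3–B4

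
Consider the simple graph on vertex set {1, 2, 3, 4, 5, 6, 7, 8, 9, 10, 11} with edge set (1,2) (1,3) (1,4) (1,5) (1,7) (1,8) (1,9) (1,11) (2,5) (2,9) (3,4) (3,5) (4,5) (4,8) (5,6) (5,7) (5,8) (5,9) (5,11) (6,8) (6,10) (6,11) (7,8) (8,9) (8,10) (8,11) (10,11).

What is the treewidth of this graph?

A width-3 tree decomposition is:
Bags: B1 = {1, 5, 8, 9}  B2 = {1, 5, 8, 11}  B3 = {1, 2, 5, 9}  B4 = {5, 6, 8, 11}  B5 = {6, 8, 10, 11}  B6 = {1, 5, 7, 8}  B7 = {1, 4, 5, 8}  B8 = {1, 3, 4, 5}
Tree: B1–B2, B1–B3, B2–B4, B4–B5, B2–B6, B6–B7, B7–B8
The largest bag has 4 vertices, giving width 3; this decomposition certifies tw(G) ≤ 3. For the lower bound, the 4 vertices {6, 8, 10, 11} are pairwise adjacent, and any tree decomposition puts a clique entirely inside one bag — forcing width ≥ 3. Therefore the treewidth is 3.

3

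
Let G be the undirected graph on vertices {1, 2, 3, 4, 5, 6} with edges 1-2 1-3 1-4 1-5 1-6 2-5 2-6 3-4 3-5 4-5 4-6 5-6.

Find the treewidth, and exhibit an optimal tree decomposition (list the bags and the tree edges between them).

Treewidth 3.
One such decomposition:
Bags: B1 = {1, 4, 5, 6}  B2 = {1, 3, 4, 5}  B3 = {1, 2, 5, 6}
Tree: B1–B2, B1–B3

Every bag has size at most 4, so the width is 4 − 1 = 3 and tw(G) ≤ 3. Conversely, {1, 2, 5, 6} is a clique of size 4, and the vertices of any clique must share a bag in every tree decomposition; so some bag has ≥ 4 vertices and tw(G) ≥ 3. The upper and lower bounds meet at 3, so that is the treewidth.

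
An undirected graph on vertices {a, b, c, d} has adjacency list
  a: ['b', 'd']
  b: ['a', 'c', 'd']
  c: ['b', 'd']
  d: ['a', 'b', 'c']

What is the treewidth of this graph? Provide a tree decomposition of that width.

Each bag holds 3 vertices, so the decomposition has width 2, which upper-bounds the treewidth. On the other hand G contains the 3-clique {b, c, d}. A clique must lie in a single bag of any decomposition, so no decomposition can have width below 2. Therefore the treewidth is 2.

Treewidth 2.
Bags: B1 = {a, b, d}  B2 = {b, c, d}
Tree: B1–B2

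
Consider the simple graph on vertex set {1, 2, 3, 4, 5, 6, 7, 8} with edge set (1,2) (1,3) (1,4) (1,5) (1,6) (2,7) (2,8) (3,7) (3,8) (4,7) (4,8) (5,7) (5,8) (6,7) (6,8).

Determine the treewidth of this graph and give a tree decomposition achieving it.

Each bag holds 4 vertices, so the decomposition has width 3, which upper-bounds the treewidth. For the lower bound: the 4 vertex sets {3,8}, {1,5}, {7}, {4} are disjoint, each induces a connected subgraph, and every pair is joined by at least one edge of G. Contracting each set to a single vertex therefore yields K_{4} as a minor, and since treewidth is minor-monotone, tw(G) ≥ tw(K_{4}) = 3. The upper and lower bounds meet at 3, so that is the treewidth.

Treewidth 3.
Bags: B1 = {1, 3, 7, 8}  B2 = {1, 5, 7, 8}  B3 = {1, 4, 7, 8}  B4 = {1, 6, 7, 8}  B5 = {1, 2, 7, 8}
Tree: B1–B2, B2–B3, B3–B4, B4–B5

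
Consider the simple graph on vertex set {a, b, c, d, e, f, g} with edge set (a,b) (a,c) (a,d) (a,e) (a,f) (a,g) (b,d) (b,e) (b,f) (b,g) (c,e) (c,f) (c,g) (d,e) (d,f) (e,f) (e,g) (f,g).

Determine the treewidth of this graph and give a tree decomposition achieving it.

Every bag has size at most 5, so the width is 5 − 1 = 4 and tw(G) ≤ 4. Conversely, {a, c, e, f, g} is a clique of size 5, and the vertices of any clique must share a bag in every tree decomposition; so some bag has ≥ 5 vertices and tw(G) ≥ 4. The upper and lower bounds meet at 4, so that is the treewidth.

Treewidth 4.
One such decomposition:
Bags: B1 = {a, b, e, f, g}  B2 = {a, c, e, f, g}  B3 = {a, b, d, e, f}
Tree: B1–B2, B1–B3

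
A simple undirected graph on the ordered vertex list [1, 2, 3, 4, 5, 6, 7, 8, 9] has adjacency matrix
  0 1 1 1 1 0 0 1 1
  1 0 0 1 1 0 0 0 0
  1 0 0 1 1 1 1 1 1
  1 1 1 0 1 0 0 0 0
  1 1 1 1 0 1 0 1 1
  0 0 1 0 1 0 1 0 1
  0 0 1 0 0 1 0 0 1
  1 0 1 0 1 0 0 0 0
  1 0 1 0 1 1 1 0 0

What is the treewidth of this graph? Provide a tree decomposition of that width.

Treewidth 3.
One optimal decomposition is:
Bags: B1 = {1, 3, 4, 5}  B2 = {1, 3, 5, 9}  B3 = {1, 3, 5, 8}  B4 = {3, 5, 6, 9}  B5 = {1, 2, 4, 5}  B6 = {3, 6, 7, 9}
Tree: B1–B2, B2–B3, B2–B4, B1–B5, B4–B6

The largest bag has 4 vertices, giving width 3; this decomposition certifies tw(G) ≤ 3. Conversely, {1, 2, 4, 5} is a clique of size 4, and the vertices of any clique must share a bag in every tree decomposition; so some bag has ≥ 4 vertices and tw(G) ≥ 3. Therefore the treewidth is 3.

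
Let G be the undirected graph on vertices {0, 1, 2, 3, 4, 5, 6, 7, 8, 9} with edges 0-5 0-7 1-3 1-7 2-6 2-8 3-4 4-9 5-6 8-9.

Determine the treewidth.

2

A width-2 tree decomposition is:
Bags: B1 = {3, 4, 9}  B2 = {3, 8, 9}  B3 = {2, 3, 8}  B4 = {2, 3, 6}  B5 = {3, 5, 6}  B6 = {0, 3, 5}  B7 = {0, 3, 7}  B8 = {1, 3, 7}
Tree: B1–B2, B2–B3, B3–B4, B4–B5, B5–B6, B6–B7, B7–B8
Every bag has size at most 3, so the width is 3 − 1 = 2 and tw(G) ≤ 2. For the lower bound, G contains the cycle 3–4–9–8–2–6–5–0–7–1–3, so G is not a forest; only forests have treewidth ≤ 1, hence tw(G) ≥ 2. The upper and lower bounds meet at 2, so that is the treewidth.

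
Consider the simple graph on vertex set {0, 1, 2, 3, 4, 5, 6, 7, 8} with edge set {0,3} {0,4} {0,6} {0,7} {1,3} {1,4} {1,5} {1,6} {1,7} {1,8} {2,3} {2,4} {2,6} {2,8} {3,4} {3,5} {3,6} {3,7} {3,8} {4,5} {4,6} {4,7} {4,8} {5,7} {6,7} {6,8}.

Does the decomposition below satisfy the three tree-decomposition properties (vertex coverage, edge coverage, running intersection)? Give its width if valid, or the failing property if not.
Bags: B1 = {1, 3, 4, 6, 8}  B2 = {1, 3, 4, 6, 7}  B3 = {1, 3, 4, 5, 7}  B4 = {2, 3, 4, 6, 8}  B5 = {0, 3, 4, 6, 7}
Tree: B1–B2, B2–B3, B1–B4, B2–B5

Yes; width 4.

Checking the three conditions: (i) the bags cover all of {0, 1, 2, 3, 4, 5, 6, 7, 8}; (ii) for each edge, some bag contains both endpoints; (iii) the bags containing any fixed vertex form a subtree. All hold, so the decomposition is valid with width 5 − 1 = 4.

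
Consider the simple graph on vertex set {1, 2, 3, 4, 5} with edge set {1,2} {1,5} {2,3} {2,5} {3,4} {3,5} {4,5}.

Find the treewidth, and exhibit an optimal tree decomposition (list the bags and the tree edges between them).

Each bag holds 3 vertices, so the decomposition has width 2, which upper-bounds the treewidth. For the lower bound, the 3 vertices {1, 2, 5} are pairwise adjacent, and any tree decomposition puts a clique entirely inside one bag — forcing width ≥ 2. Therefore the treewidth is 2.

Treewidth 2.
Bags: B1 = {2, 3, 5}  B2 = {3, 4, 5}  B3 = {1, 2, 5}
Tree: B1–B2, B1–B3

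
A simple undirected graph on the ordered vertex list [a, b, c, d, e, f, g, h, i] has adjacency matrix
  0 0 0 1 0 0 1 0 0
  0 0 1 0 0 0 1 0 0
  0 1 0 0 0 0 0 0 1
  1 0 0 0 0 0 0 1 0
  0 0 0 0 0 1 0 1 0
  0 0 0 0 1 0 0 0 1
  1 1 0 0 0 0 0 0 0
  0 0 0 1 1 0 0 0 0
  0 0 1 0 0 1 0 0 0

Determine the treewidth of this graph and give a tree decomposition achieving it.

Treewidth 2.
Bags: B1 = {b, c, i}  B2 = {b, f, i}  B3 = {b, e, f}  B4 = {b, e, h}  B5 = {b, d, h}  B6 = {a, b, d}  B7 = {a, b, g}
Tree: B1–B2, B2–B3, B3–B4, B4–B5, B5–B6, B6–B7

Each bag holds 3 vertices, so the decomposition has width 2, which upper-bounds the treewidth. Since b–c–i–f–e–h–d–a–g–b is a cycle in G, G is not acyclic. Forests are exactly the graphs of treewidth ≤ 1, so tw(G) ≥ 2. Therefore the treewidth is 2.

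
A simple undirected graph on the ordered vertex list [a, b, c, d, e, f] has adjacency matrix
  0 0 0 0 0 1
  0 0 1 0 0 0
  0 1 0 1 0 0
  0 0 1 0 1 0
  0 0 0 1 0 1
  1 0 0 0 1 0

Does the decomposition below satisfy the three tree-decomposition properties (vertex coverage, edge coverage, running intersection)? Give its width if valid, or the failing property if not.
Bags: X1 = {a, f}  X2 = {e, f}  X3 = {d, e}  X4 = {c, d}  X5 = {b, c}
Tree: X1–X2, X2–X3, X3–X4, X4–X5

Yes; width 1.

Vertex coverage: the bags together contain {a, b, c, d, e, f}, the full vertex set. Edge coverage: each edge of G has both endpoints in at least one bag. Running intersection: for every vertex, the bags containing it form a connected subtree. All three properties hold, so this is a valid tree decomposition of width max|bag| − 1 = 1, and hence tw(G) ≤ 1.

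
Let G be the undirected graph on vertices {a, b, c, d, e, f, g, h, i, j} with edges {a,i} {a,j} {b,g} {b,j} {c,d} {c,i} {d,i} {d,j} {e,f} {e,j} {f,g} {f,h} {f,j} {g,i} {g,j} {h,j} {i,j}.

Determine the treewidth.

A width-2 tree decomposition is:
Bags: B1 = {g, i, j}  B2 = {d, i, j}  B3 = {f, g, j}  B4 = {f, h, j}  B5 = {e, f, j}  B6 = {a, i, j}  B7 = {b, g, j}  B8 = {c, d, i}
Tree: B1–B2, B1–B3, B3–B4, B4–B5, B1–B6, B1–B7, B2–B8
Each bag holds 3 vertices, so the decomposition has width 2, which upper-bounds the treewidth. On the other hand G contains the 3-clique {d, i, j}. A clique must lie in a single bag of any decomposition, so no decomposition can have width below 2. Combining the bounds, tw(G) = 2.

2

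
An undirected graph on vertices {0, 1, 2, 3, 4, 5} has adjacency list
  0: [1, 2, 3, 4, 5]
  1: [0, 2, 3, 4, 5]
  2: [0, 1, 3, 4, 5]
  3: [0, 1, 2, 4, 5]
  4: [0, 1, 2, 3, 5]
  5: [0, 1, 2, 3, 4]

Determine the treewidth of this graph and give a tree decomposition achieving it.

Treewidth 5.
One such decomposition:
Bags: B1 = {0, 1, 2, 3, 4, 5}
Tree: (single bag)

With just one bag of size 6, the width is 6 − 1 = 5, so tw(G) ≤ 5. Conversely, {0, 1, 2, 3, 4, 5} is a clique of size 6, and the vertices of any clique must share a bag in every tree decomposition; so some bag has ≥ 6 vertices and tw(G) ≥ 5. The upper and lower bounds meet at 5, so that is the treewidth.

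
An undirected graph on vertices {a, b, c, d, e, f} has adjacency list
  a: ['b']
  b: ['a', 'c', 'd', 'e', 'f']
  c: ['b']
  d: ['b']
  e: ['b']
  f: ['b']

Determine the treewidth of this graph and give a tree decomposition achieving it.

Each bag holds 2 vertices, so the decomposition has width 1, which upper-bounds the treewidth. Any graph with an edge has treewidth ≥ 1, and G has the edge b–e. Hence tw(G) = 1 exactly.

Treewidth 1.
One such decomposition:
Bags: B1 = {b, e}  B2 = {a, b}  B3 = {b, d}  B4 = {b, f}  B5 = {b, c}
Tree: B1–B2, B2–B3, B1–B4, B1–B5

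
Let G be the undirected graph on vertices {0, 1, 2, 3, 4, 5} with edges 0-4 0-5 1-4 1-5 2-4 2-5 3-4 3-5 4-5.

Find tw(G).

2

A width-2 tree decomposition is:
Bags: B1 = {2, 4, 5}  B2 = {3, 4, 5}  B3 = {1, 4, 5}  B4 = {0, 4, 5}
Tree: B1–B2, B1–B3, B1–B4
Every bag has size at most 3, so the width is 3 − 1 = 2 and tw(G) ≤ 2. On the other hand G contains the 3-clique {0, 4, 5}. A clique must lie in a single bag of any decomposition, so no decomposition can have width below 2. Therefore the treewidth is 2.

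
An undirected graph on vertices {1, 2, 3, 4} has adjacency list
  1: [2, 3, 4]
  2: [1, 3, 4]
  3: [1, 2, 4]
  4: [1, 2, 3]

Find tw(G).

A width-3 tree decomposition is:
Bags: B1 = {1, 2, 3, 4}
Tree: (single bag)
With just one bag of size 4, the width is 4 − 1 = 3, so tw(G) ≤ 3. Conversely, {1, 2, 3, 4} is a clique of size 4, and the vertices of any clique must share a bag in every tree decomposition; so some bag has ≥ 4 vertices and tw(G) ≥ 3. The upper and lower bounds meet at 3, so that is the treewidth.

3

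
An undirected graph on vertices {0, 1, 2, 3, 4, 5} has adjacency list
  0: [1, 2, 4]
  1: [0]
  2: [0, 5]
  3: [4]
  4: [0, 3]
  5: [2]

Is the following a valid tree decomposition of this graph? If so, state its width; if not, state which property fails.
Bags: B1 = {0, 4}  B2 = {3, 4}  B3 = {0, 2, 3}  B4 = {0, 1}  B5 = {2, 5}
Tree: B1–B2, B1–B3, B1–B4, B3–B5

A tree decomposition must satisfy three properties: every vertex lies in some bag; for every edge, both endpoints lie together in some bag; and for every vertex, the bags containing it form a connected subtree. Here bags containing vertex 3 are not connected in the tree, so the decomposition is invalid.

No — bags containing vertex 3 are not connected in the tree.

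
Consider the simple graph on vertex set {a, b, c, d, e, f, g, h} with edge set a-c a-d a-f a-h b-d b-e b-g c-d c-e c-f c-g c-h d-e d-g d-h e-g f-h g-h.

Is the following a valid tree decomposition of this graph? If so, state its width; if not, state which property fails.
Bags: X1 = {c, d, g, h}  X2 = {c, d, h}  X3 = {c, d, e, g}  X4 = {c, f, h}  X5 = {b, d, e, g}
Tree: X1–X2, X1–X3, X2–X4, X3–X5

No — vertex a appears in no bag.

A tree decomposition must satisfy three properties: every vertex lies in some bag; for every edge, both endpoints lie together in some bag; and for every vertex, the bags containing it form a connected subtree. Here vertex a appears in no bag, so the decomposition is invalid.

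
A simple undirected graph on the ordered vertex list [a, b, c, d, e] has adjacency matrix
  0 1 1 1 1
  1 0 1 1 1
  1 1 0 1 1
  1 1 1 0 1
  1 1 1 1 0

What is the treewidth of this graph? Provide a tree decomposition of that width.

With just one bag of size 5, the width is 5 − 1 = 4, so tw(G) ≤ 4. On the other hand G contains the 5-clique {a, b, c, d, e}. A clique must lie in a single bag of any decomposition, so no decomposition can have width below 4. The upper and lower bounds meet at 4, so that is the treewidth.

Treewidth 4.
One optimal decomposition is:
Bags: B1 = {a, b, c, d, e}
Tree: (single bag)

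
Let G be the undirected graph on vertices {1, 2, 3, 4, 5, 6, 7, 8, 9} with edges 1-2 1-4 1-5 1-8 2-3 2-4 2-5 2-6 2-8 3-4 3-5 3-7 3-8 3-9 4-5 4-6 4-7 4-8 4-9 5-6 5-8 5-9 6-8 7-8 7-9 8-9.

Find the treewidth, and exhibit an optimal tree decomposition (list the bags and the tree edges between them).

Treewidth 4.
Bags: B1 = {2, 3, 4, 5, 8}  B2 = {3, 4, 5, 8, 9}  B3 = {1, 2, 4, 5, 8}  B4 = {3, 4, 7, 8, 9}  B5 = {2, 4, 5, 6, 8}
Tree: B1–B2, B1–B3, B2–B4, B3–B5

The largest bag has 5 vertices, giving width 4; this decomposition certifies tw(G) ≤ 4. On the other hand G contains the 5-clique {3, 4, 5, 8, 9}. A clique must lie in a single bag of any decomposition, so no decomposition can have width below 4. Combining the bounds, tw(G) = 4.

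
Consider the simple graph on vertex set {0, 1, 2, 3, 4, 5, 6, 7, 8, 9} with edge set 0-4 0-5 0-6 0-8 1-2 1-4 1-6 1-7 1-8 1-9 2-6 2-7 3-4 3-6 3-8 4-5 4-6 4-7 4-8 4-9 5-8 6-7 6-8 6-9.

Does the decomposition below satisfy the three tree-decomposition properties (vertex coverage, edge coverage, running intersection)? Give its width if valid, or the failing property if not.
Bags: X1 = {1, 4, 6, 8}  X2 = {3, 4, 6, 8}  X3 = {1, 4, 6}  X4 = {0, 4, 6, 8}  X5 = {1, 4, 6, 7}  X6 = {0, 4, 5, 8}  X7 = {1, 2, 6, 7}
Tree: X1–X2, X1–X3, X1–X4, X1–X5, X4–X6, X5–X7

No — vertex 9 appears in no bag.

A tree decomposition must satisfy three properties: every vertex lies in some bag; for every edge, both endpoints lie together in some bag; and for every vertex, the bags containing it form a connected subtree. Here vertex 9 appears in no bag, so the decomposition is invalid.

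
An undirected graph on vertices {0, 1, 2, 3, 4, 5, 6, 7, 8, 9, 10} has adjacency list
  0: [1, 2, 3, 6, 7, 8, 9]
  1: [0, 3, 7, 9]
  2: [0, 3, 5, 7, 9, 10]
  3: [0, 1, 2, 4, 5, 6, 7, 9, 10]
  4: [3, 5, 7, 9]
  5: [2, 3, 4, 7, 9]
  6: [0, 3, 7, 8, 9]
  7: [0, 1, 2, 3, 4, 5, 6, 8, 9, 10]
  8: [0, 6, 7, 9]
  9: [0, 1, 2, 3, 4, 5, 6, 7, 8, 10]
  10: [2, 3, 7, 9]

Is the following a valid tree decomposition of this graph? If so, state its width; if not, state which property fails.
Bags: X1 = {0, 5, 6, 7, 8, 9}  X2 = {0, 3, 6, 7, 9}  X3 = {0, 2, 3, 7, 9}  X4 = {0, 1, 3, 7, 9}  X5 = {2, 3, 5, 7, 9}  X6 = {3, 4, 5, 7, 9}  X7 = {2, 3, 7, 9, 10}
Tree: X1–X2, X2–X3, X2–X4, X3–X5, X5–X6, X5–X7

No — bags containing vertex 5 are not connected in the tree.

A tree decomposition must satisfy three properties: every vertex lies in some bag; for every edge, both endpoints lie together in some bag; and for every vertex, the bags containing it form a connected subtree. Here bags containing vertex 5 are not connected in the tree, so the decomposition is invalid.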